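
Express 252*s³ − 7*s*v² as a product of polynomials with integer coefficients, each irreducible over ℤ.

Factor out 7*s, leaving 36*s² − v², which is a difference of two squares.

7*s*(6*s + v)*(6*s − v)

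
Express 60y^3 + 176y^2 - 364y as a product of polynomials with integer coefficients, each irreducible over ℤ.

Pull out the common factor 4y, then factor the remaining trinomial.

4y(3y + 13)(5y - 7)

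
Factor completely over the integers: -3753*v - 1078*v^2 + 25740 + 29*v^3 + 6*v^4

Among the possible rational roots, v = 11/3 is a root, giving the factor (3*v - 11) and quotient 2*v^3 + 17*v^2 - 297*v - 2340.
Then v = -13 is a root, so (v + 13) is a factor; dividing leaves 2*v^2 - 9*v - 180.
The remaining quadratic factors as (2*v + 15)(v - 12).

(2*v + 15)*(3*v - 11)*(v + 13)*(v - 12)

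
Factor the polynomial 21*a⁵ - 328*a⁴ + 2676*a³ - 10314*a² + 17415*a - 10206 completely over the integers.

Trying the rational-root candidates, a = 7/3 is a root, so (3*a - 7) divides it; the quotient is 7*a⁴ - 93*a³ + 675*a² - 1863*a + 1458.
Continuing, a = 9/7 is a root, so (7*a - 9) is a factor; dividing leaves a³ - 12*a² + 81*a - 162.
Next, a = 3 is a root, giving the factor (a - 3) and quotient a² - 9*a + 54.
The quadratic a² - 9*a + 54 has discriminant -135 < 0 and is irreducible over ℤ.

(3*a - 7)*(7*a - 9)*(a - 3)*(a² - 9*a + 54)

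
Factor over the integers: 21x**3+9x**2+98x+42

Group as (21x**3+98x) + (9x**2+42) = 7x(3x**2+14) + 3(3x**2+14).
Both groups share the factor (3x**2+14).

(7x+3)(3x**2+14)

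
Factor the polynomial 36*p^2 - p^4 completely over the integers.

Every term has a factor of p^2; factoring it out leaves -p^2 + 36.
Recognize a difference of squares with the parts 6 and p.

-p^2*(p + 6)*(p - 6)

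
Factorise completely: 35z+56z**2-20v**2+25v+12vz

-(4v-8z-5)(5v+7z)

Group: -4v(5v+7z) + (8z+5)(5v+7z); both groups contain (5v+7z).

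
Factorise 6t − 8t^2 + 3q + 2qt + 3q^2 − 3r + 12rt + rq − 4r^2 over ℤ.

−(r − q − 2t)(4r + 3q − 4t + 3)

Group: −4r(r − q − 2t) + (−3q + 4t − 3)(r − q − 2t); both groups contain (r − q − 2t).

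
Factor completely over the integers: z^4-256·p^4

(z-4·p)·(z+4·p)·(z^2+16·p^2)

Write as (z^2)² − (16·p^2)², then factor z^2-16·p^2 once more.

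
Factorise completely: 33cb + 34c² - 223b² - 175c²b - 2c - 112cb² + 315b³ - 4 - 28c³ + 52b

Group: 4c(-7c² - 28cb + 5c + 35b² - 17b + 2) + (9b - 2)(-7c² - 28cb + 5c + 35b² - 17b + 2); both groups contain (-7c² - 28cb + 5c + 35b² - 17b + 2), so (4c + 9b - 2) is a factor with cofactor -7c² - 28cb + 5c + 35b² - 17b + 2.
The cofactor groups again: -7c² - 28cb + 5c + 35b² - 17b + 2 = -c(7c - 7b + 2) + (-5b + 1)(7c - 7b + 2); both groups contain (7c - 7b + 2), giving -(c + 5b - 1)(7c - 7b + 2).

-(7c - 7b + 2)(c + 5b - 1)(4c + 9b - 2)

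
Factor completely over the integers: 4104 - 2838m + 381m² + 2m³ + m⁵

(m + 9)(m - 2)(m - 4)(m² - 3m + 57)

Testing divisors of the constant over divisors of the leading coefficient, m = 2 is a root, giving the factor (m - 2) and quotient m⁴ + 2m³ + 6m² + 393m - 2052.
Next, m = -9 is a root, so (m + 9) is a factor; dividing leaves m³ - 7m² + 69m - 228.
Next, m = 4 is a root, giving the factor (m - 4) and quotient m² - 3m + 57.
The quadratic m² - 3m + 57 has discriminant -219 < 0 and is irreducible over ℤ.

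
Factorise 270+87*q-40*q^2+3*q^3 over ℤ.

By the rational root theorem, q = -5/3 is a root, so (3*q+5) is a factor; dividing leaves q^2-15*q+54.
The remaining quadratic factors as (q-6)(q-9).

(3*q+5)*(q-6)*(q-9)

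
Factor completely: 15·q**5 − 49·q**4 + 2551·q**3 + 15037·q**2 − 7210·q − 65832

Testing divisors of the constant over divisors of the leading coefficient, q = −13/3 is a root, so (3·q + 13) divides it; the quotient is 5·q**4 − 38·q**3 + 1015·q**2 + 614·q − 5064.
Next, q = −12/5 is a root, so (5·q + 12) is a factor; dividing leaves q**3 − 10·q**2 + 227·q − 422.
Next, q = 2 is a root, so (q − 2) is a factor; dividing leaves q**2 − 8·q + 211.
The quadratic q**2 − 8·q + 211 has discriminant −780 < 0 and is irreducible over ℤ.

(3·q + 13)·(5·q + 12)·(q − 2)·(q**2 − 8·q + 211)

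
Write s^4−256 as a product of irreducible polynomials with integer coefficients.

(s+4)(s−4)(s^2+16)

Write as (s^2)² − (16)², then factor s^2−16 once more.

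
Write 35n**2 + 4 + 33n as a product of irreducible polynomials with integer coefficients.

Need a pair with product 35·4 = 140 and sum 33: that's 28 and 5.
Split the middle term: 35n**2 + 28n + 5n + 4 = 7n(5n + 4) + (5n + 4).

(5n + 4)(7n + 1)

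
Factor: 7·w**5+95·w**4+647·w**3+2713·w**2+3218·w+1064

By the rational root theorem, w = -7 is a root, so (w+7) is a factor; dividing leaves 7·w**4+46·w**3+325·w**2+438·w+152.
Then w = -1 is a root, so (w+1) is a factor; dividing leaves 7·w**3+39·w**2+286·w+152.
Then w = -4/7 is a root, giving the factor (7·w+4) and quotient w**2+5·w+38.
The quadratic w**2+5·w+38 has discriminant -127 < 0 and is irreducible over ℤ.

(7·w+4)·(w+1)·(w+7)·(w**2+5·w+38)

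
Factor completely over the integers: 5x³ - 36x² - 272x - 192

Testing divisors of the constant over divisors of the leading coefficient, x = -4/5 is a root, giving the factor (5x + 4) and quotient x² - 8x - 48.
The remaining quadratic factors as (x - 12)(x + 4).

(5x + 4)(x + 4)(x - 12)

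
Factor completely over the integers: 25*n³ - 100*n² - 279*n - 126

Trying the rational-root candidates, n = 6 is a root, so (n - 6) is a factor; dividing leaves 25*n² + 50*n + 21.
The remaining quadratic factors as (5*n + 7)(5*n + 3).

(5*n + 3)*(5*n + 7)*(n - 6)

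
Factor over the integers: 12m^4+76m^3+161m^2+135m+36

Testing divisors of the constant over divisors of the leading coefficient, m = -4/3 is a root, so (3m+4) divides it; the quotient is 4m^3+20m^2+27m+9.
Continuing, m = -3/2 is a root, giving the factor (2m+3) and quotient 2m^2+7m+3.
The remaining quadratic factors as (2m+1)(m+3).

(2m+1)(2m+3)(3m+4)(m+3)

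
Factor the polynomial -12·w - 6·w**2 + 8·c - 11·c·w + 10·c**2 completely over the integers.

(2·c - 3·w)·(5·c + 2·w + 4)

Group: 5·c·(2·c - 3·w) + (2·w + 4)·(2·c - 3·w); both groups contain (2·c - 3·w).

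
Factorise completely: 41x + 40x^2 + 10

Need a pair with product 40·10 = 400 and sum 41: that's 25 and 16.
Split the middle term: 40x^2 + 25x + 16x + 10 = 5x(8x + 5) + 2(8x + 5).

(5x + 2)(8x + 5)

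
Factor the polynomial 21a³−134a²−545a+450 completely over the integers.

(3a+10)(7a−5)(a−9)

Among the possible rational roots, a = −10/3 is a root, giving the factor (3a+10) and quotient 7a²−68a+45.
The remaining quadratic factors as (7a−5)(a−9).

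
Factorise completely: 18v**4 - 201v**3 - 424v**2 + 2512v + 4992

Trying the rational-root candidates, v = 12 is a root, so (v - 12) is a factor; dividing leaves 18v**3 + 15v**2 - 244v - 416.
Then v = 4 is a root, so (v - 4) is a factor; dividing leaves 18v**2 + 87v + 104.
The remaining quadratic factors as (6v + 13)(3v + 8).

(3v + 8)(6v + 13)(v - 12)(v - 4)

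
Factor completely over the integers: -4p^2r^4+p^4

Pull out the common factor p^2, leaving p^2-4r^4.
Recognize a difference of squares with the parts p and 2r^2.

p^2(p+2r^2)(p-2r^2)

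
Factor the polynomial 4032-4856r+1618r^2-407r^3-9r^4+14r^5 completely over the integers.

(2r-9)(7r-8)(r+7)(r^2-2r+8)

By the rational root theorem, r = -7 is a root, so (r+7) is a factor; dividing leaves 14r^4-107r^3+342r^2-776r+576.
Then r = 9/2 is a root, giving the factor (2r-9) and quotient 7r^3-22r^2+72r-64.
Then r = 8/7 is a root, so (7r-8) is a factor; dividing leaves r^2-2r+8.
The quadratic r^2-2r+8 has discriminant -28 < 0 and is irreducible over ℤ.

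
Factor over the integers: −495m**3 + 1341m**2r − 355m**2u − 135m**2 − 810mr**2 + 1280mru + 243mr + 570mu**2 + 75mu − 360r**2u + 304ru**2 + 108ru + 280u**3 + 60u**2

Group: 9m(−55m**2 + 149mr − 15mu − 15m − 90r**2 + 76ru + 27r + 70u**2 + 15u) + 4u(−55m**2 + 149mr − 15mu − 15m − 90r**2 + 76ru + 27r + 70u**2 + 15u); both groups contain (−55m**2 + 149mr − 15mu − 15m − 90r**2 + 76ru + 27r + 70u**2 + 15u), so (9m + 4u) is a factor with cofactor −55m**2 + 149mr − 15mu − 15m − 90r**2 + 76ru + 27r + 70u**2 + 15u.
The cofactor groups again: −55m**2 + 149mr − 15mu − 15m − 90r**2 + 76ru + 27r + 70u**2 + 15u = −11m(5m − 9r − 5u) + (10r − 14u − 3)(5m − 9r − 5u); both groups contain (5m − 9r − 5u), giving −(11m − 10r + 14u + 3)(5m − 9r − 5u).

−(11m − 10r + 14u + 3)(5m − 9r − 5u)(9m + 4u)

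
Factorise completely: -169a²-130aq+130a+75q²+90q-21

Group: -13a(13a+15q-3) + (5q+7)(13a+15q-3); both groups contain (13a+15q-3).

-(13a+15q-3)(13a-5q-7)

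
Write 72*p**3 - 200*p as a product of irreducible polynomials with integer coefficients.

8*p*(3*p + 5)*(3*p - 5)

Every term has a factor of 8*p. Then 9*p**2 - 25 = (3*p)² − (5)².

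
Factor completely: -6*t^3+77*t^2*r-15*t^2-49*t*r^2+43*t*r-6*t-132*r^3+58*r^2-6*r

-(6*t-11*r+3)*(t-12*r+2)*(t+r)

Group: t*(-6*t^2+83*t*r-15*t-132*r^2+58*r-6) + r*(-6*t^2+83*t*r-15*t-132*r^2+58*r-6); both groups contain (-6*t^2+83*t*r-15*t-132*r^2+58*r-6), so (t+r) is a factor with cofactor -6*t^2+83*t*r-15*t-132*r^2+58*r-6.
The cofactor groups again: -6*t^2+83*t*r-15*t-132*r^2+58*r-6 = -t*(6*t-11*r+3) + (12*r-2)*(6*t-11*r+3); both groups contain (6*t-11*r+3), giving -(t-12*r+2)*(6*t-11*r+3).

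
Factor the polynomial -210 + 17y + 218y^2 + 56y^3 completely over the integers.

(2y + 7)(4y + 5)(7y - 6)

Testing divisors of the constant over divisors of the leading coefficient, y = 6/7 is a root, so (7y - 6) divides it; the quotient is 8y^2 + 38y + 35.
The remaining quadratic factors as (4y + 5)(2y + 7).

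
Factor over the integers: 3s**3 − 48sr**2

3s(s − 4r)(s + 4r)

Pull out the common factor 3s; s**2 − 16r**2 is a difference of squares.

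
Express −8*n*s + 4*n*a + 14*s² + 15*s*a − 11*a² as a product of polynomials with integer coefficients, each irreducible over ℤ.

−(4*n − 7*s − 11*a)*(2*s − a)

Group: −2*s*(4*n − 7*s − 11*a) + a*(4*n − 7*s − 11*a); both groups contain (4*n − 7*s − 11*a).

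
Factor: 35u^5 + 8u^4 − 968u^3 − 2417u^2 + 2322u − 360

Testing divisors of the constant over divisors of the leading coefficient, u = 6 is a root, so (u − 6) is a factor; dividing leaves 35u^4 + 218u^3 + 340u^2 − 377u + 60.
Continuing, u = 4/7 is a root, so (7u − 4) divides it; the quotient is 5u^3 + 34u^2 + 68u − 15.
Next, u = 1/5 is a root, so (5u − 1) divides it; the quotient is u^2 + 7u + 15.
The quadratic u^2 + 7u + 15 has discriminant −11 < 0 and is irreducible over ℤ.

(5u − 1)(7u − 4)(u − 6)(u^2 + 7u + 15)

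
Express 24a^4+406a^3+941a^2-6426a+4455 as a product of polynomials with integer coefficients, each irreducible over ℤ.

(4a-9)(6a-5)(a+11)(a+9)

Testing divisors of the constant over divisors of the leading coefficient, a = 9/4 is a root, so (4a-9) is a factor; dividing leaves 6a^3+115a^2+494a-495.
Continuing, a = 5/6 is a root, so (6a-5) is a factor; dividing leaves a^2+20a+99.
The remaining quadratic factors as (a+11)(a+9).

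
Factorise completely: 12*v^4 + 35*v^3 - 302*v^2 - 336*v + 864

Trying the rational-root candidates, v = 4 is a root, so (v - 4) is a factor; dividing leaves 12*v^3 + 83*v^2 + 30*v - 216.
Next, v = -6 is a root, so (v + 6) divides it; the quotient is 12*v^2 + 11*v - 36.
The remaining quadratic factors as (3*v - 4)(4*v + 9).

(3*v - 4)*(4*v + 9)*(v + 6)*(v - 4)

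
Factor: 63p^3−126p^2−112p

Pull out the common factor 7p, then factor the remaining trinomial.

7p(3p+2)(3p−8)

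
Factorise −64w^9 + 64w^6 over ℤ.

Pull out the common factor 64w^6, leaving −w^3 + 1.
Recognize a difference of cubes with the parts 1 and w.

−64w^6(w − 1)(w^2 + w + 1)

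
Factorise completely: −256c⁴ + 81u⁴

Write as (9u²)² − (16c²)², then factor 9u² − 16c² once more.

(3u − 4c)(3u + 4c)(9u² + 16c²)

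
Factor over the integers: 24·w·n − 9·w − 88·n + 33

Group as (24·w·n − 9·w) + (−88·n + 33) = 3·w·(8·n − 3) − 11·(8·n − 3).
Both groups share the factor (8·n − 3).

(3·w − 11)·(8·n − 3)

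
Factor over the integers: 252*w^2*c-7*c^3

7*c*(6*w-c)*(6*w+c)

Factor out 7*c, leaving 36*w^2-c^2, which is a difference of two squares.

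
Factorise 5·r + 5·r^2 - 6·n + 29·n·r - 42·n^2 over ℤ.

-(6·n - 5·r)·(7·n + r + 1)

Group: -7·n·(6·n - 5·r) + (-r - 1)·(6·n - 5·r); both groups contain (6·n - 5·r).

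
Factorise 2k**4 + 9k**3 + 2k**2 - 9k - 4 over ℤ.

(2k + 1)(k + 1)(k + 4)(k - 1)

Testing divisors of the constant over divisors of the leading coefficient, k = -4 is a root, so (k + 4) divides it; the quotient is 2k**3 + k**2 - 2k - 1.
Next, k = -1/2 is a root, giving the factor (2k + 1) and quotient k**2 - 1.
The remaining quadratic factors as (k + 1)(k - 1).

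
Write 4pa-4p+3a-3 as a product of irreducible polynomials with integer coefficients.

Group as (4pa-4p) + (3a-3) = 4p(a-1) + 3(a-1).
Both groups share the factor (a-1).

(4p+3)(a-1)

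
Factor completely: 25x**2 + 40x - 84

(5x + 14)(5x - 6)

Need a pair with product 25·(-84) = -2100 and sum 40: that's 70 and -30.
Split the middle term: 25x**2 + 70x - 30x - 84 = 5x(5x + 14) - 6(5x + 14).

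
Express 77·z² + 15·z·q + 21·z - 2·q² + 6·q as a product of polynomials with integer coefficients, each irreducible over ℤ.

(11·z - q + 3)·(7·z + 2·q)

Group: 7·z·(11·z - q + 3) + 2·q·(11·z - q + 3); both groups contain (11·z - q + 3).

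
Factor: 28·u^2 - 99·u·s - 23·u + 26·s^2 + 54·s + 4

(4·u - 13·s - 1)·(7·u - 2·s - 4)

Group: 4·u·(7·u - 2·s - 4) + (-13·s - 1)·(7·u - 2·s - 4); both groups contain (7·u - 2·s - 4).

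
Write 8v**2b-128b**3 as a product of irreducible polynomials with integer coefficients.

Every term has a factor of 8b. Then v**2-16b**2 = (v)² − (4b)².

8b(v-4b)(v+4b)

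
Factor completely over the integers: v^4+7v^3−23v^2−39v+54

Among the possible rational roots, v = 3 is a root, giving the factor (v−3) and quotient v^3+10v^2+7v−18.
Next, v = −9 is a root, so (v+9) divides it; the quotient is v^2+v−2.
The remaining quadratic factors as (v+2)(v−1).

(v+2)(v+9)(v−1)(v−3)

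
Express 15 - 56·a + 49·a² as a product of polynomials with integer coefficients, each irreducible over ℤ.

(7·a - 3)·(7·a - 5)

Need a pair with product 49·15 = 735 and sum -56: that's -35 and -21.
Split the middle term: 49·a² - 35·a - 21·a + 15 = 7·a·(7·a - 5) - 3·(7·a - 5).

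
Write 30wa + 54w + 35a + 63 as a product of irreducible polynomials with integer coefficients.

Group as (30wa + 54w) + (35a + 63) = 6w(5a + 9) + 7(5a + 9).
Both groups share the factor (5a + 9).

(5a + 9)(6w + 7)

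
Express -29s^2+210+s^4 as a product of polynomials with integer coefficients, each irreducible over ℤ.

Substitute u = s^2 to get a quadratic in u, then factor.
s^2-15 is irreducible over ℤ (15 is not a perfect square).
s^2-14 is irreducible over ℤ (14 is not a perfect square).

(s^2-14)(s^2-15)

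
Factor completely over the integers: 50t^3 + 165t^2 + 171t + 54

(2t + 3)(5t + 3)(5t + 6)

By the rational root theorem, t = −3/5 is a root, so (5t + 3) divides it; the quotient is 10t^2 + 27t + 18.
The remaining quadratic factors as (2t + 3)(5t + 6).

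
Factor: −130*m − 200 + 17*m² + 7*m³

By the rational root theorem, m = 4 is a root, giving the factor (m − 4) and quotient 7*m² + 45*m + 50.
The remaining quadratic factors as (7*m + 10)(m + 5).

(7*m + 10)*(m + 5)*(m − 4)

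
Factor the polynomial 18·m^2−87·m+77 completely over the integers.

(3·m−11)·(6·m−7)

Need a pair with product 18·77 = 1386 and sum −87: that's −66 and −21.
Split the middle term: 18·m^2−66·m − 21·m+77 = 6·m·(3·m−11) − 7·(3·m−11).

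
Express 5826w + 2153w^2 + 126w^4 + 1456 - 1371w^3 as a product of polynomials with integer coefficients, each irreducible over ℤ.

(3w - 13)(6w + 7)(7w + 2)(w - 8)

Testing divisors of the constant over divisors of the leading coefficient, w = -2/7 is a root, so (7w + 2) divides it; the quotient is 18w^3 - 201w^2 + 365w + 728.
Next, w = 8 is a root, so (w - 8) is a factor; dividing leaves 18w^2 - 57w - 91.
The remaining quadratic factors as (3w - 13)(6w + 7).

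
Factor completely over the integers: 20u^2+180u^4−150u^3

Pull out the common factor 10u^2, then factor the remaining trinomial.

10u^2(3u−2)(6u−1)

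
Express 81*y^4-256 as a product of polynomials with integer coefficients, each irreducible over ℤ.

(3*y+4)*(3*y-4)*(9*y^2+16)

(3*y)⁴ − (4)⁴ = ((3*y)² − (4)²)((3*y)² + (4)²); the first factor splits again, the second (9*y^2+16) is irreducible.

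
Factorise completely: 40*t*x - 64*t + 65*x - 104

Group as (40*t*x - 64*t) + (65*x - 104) = 8*t*(5*x - 8) + 13*(5*x - 8).
Both groups share the factor (5*x - 8).

(5*x - 8)*(8*t + 13)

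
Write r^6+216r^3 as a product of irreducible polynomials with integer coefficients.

r^3(r+6)(r^2−6r+36)

Factor out r^3 first: what remains is r^3+216.
Recognize a sum of cubes with the parts 6 and r.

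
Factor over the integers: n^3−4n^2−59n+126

(n+7)(n−2)(n−9)

Testing divisors of the constant over divisors of the leading coefficient, n = 2 is a root, so (n−2) is a factor; dividing leaves n^2−2n−63.
The remaining quadratic factors as (n−9)(n+7).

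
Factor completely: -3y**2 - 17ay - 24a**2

-(3a + y)(8a + 3y)

Group: -8a(3a + y) - 3y(3a + y); both groups contain (3a + y).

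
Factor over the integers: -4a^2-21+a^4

Substitute u = a^2 to get a quadratic in u, then factor.
a^2+3 is irreducible over ℤ (always positive, so no real roots).
a^2-7 is irreducible over ℤ (7 is not a perfect square).

(a^2+3)(a^2-7)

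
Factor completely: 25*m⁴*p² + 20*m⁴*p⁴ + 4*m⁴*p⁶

Every term has a factor of m⁴*p²; factoring it out leaves 4*p⁴ + 20*p² + 25.
Recognize a perfect-square trinomial with the parts 2*p² and 5.

m⁴*p²*(2*p² + 5)²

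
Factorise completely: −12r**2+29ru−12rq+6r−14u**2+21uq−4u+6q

−(3r−2u+3q)(4r−7u−2)

Group: −4r(3r−2u+3q) + (7u+2)(3r−2u+3q); both groups contain (3r−2u+3q).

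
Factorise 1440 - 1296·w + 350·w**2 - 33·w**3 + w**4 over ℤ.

(w - 12)·(w - 15)·(w - 2)·(w - 4)

Trying the rational-root candidates, w = 4 is a root, giving the factor (w - 4) and quotient w**3 - 29·w**2 + 234·w - 360.
Continuing, w = 12 is a root, so (w - 12) divides it; the quotient is w**2 - 17·w + 30.
The remaining quadratic factors as (w - 15)(w - 2).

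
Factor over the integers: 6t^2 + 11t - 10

(2t + 5)(3t - 2)

Need a pair with product 6·(-10) = -60 and sum 11: that's 15 and -4.
Split the middle term: 6t^2 + 15t - 4t - 10 = 3t(2t + 5) - 2(2t + 5).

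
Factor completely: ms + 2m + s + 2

Group as (ms + 2m) + (s + 2) = m(s + 2) + (s + 2).
Both groups share the factor (s + 2).

(m + 1)(s + 2)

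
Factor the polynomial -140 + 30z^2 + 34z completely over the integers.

Pull out the common factor 2, then factor the remaining trinomial.

2(3z - 5)(5z + 14)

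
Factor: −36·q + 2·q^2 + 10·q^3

Pull out the common factor 2·q, then factor the remaining trinomial.

2·q·(5·q − 9)·(q + 2)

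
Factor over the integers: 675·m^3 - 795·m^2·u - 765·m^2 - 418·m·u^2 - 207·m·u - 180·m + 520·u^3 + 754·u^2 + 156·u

(15·m - 13·u)·(5·m + 4·u + 1)·(9·m - 10·u - 12)

Group: 9·m·(75·m^2 - 5·m·u + 15·m - 52·u^2 - 13·u) + (-10·u - 12)·(75·m^2 - 5·m·u + 15·m - 52·u^2 - 13·u); both groups contain (75·m^2 - 5·m·u + 15·m - 52·u^2 - 13·u), so (9·m - 10·u - 12) is a factor with cofactor 75·m^2 - 5·m·u + 15·m - 52·u^2 - 13·u.
The cofactor groups again: 75·m^2 - 5·m·u + 15·m - 52·u^2 - 13·u = 15·m·(5·m + 4·u + 1) - 13·u·(5·m + 4·u + 1); both groups contain (5·m + 4·u + 1), giving (15·m - 13·u)·(5·m + 4·u + 1).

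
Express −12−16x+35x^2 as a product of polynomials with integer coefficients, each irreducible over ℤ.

Need a pair with product 35·(−12) = −420 and sum −16: that's −30 and 14.
Split the middle term: 35x^2−30x + 14x−12 = 5x(7x−6) + 2(7x−6).

(5x+2)(7x−6)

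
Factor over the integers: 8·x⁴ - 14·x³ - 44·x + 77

Group as (8·x⁴ - 44·x) + (-14·x³ + 77) = 4·x·(2·x³ - 11) - 7·(2·x³ - 11).
Both groups share the factor (2·x³ - 11).

(4·x - 7)·(2·x³ - 11)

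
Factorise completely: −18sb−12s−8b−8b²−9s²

−(3s+2b)(3s+4b+4)

Group: −3s(3s+4b+4) − 2b(3s+4b+4); both groups contain (3s+4b+4).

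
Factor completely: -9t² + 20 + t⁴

(t + 2)(t - 2)(t² - 5)

Substitute u = t² to get a quadratic in u, then factor.
t² - 4 is a difference of squares.
t² - 5 is irreducible over ℤ (5 is not a perfect square).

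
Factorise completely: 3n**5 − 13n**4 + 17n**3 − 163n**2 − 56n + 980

(3n − 7)(n + 2)(n − 5)(n**2 + n + 14)

Trying the rational-root candidates, n = 5 is a root, giving the factor (n − 5) and quotient 3n**4 + 2n**3 + 27n**2 − 28n − 196.
Next, n = −2 is a root, so (n + 2) divides it; the quotient is 3n**3 − 4n**2 + 35n − 98.
Then n = 7/3 is a root, so (3n − 7) is a factor; dividing leaves n**2 + n + 14.
The quadratic n**2 + n + 14 has discriminant −55 < 0 and is irreducible over ℤ.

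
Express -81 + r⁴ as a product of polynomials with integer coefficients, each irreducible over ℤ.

(r + 3)*(r - 3)*(r² + 9)

(r)⁴ − (3)⁴ = ((r)² − (3)²)((r)² + (3)²); the first factor splits again, the second (r² + 9) is irreducible.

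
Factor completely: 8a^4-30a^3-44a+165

(4a-15)(2a^3-11)

Group as (8a^4-44a) + (-30a^3+165) = 4a(2a^3-11) - 15(2a^3-11).
Both groups share the factor (2a^3-11).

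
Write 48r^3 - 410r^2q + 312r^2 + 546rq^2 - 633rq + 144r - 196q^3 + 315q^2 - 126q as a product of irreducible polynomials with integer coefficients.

(6r - 4q + 3)(8r - 7q)(r - 7q + 6)

Group: 8r(6r^2 - 46rq + 39r + 28q^2 - 45q + 18) - 7q(6r^2 - 46rq + 39r + 28q^2 - 45q + 18); both groups contain (6r^2 - 46rq + 39r + 28q^2 - 45q + 18), so (8r - 7q) is a factor with cofactor 6r^2 - 46rq + 39r + 28q^2 - 45q + 18.
The cofactor groups again: 6r^2 - 46rq + 39r + 28q^2 - 45q + 18 = 6r(r - 7q + 6) + (-4q + 3)(r - 7q + 6); both groups contain (r - 7q + 6), giving (6r - 4q + 3)(r - 7q + 6).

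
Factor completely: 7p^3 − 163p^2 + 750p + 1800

(7p + 12)(p − 10)(p − 15)

Among the possible rational roots, p = 15 is a root, so (p − 15) divides it; the quotient is 7p^2 − 58p − 120.
The remaining quadratic factors as (p − 10)(7p + 12).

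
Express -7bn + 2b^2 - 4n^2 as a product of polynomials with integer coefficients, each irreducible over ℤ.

Group: 2b(b - 4n) + n(b - 4n); both groups contain (b - 4n).

(2b + n)(b - 4n)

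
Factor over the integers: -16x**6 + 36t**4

4(3t**2 + 2x**3)(3t**2 - 2x**3)

Pull out the common factor 4, leaving 9t**4 - 4x**6.
Recognize a difference of squares with the parts 3t**2 and 2x**3.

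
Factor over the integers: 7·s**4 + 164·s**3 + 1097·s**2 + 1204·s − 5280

(7·s − 11)·(s + 12)·(s + 5)·(s + 8)

Trying the rational-root candidates, s = −5 is a root, giving the factor (s + 5) and quotient 7·s**3 + 129·s**2 + 452·s − 1056.
Next, s = −8 is a root, giving the factor (s + 8) and quotient 7·s**2 + 73·s − 132.
The remaining quadratic factors as (s + 12)(7·s − 11).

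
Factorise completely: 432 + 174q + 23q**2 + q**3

Trying the rational-root candidates, q = −9 is a root, so (q + 9) is a factor; dividing leaves q**2 + 14q + 48.
The remaining quadratic factors as (q + 8)(q + 6).

(q + 6)(q + 8)(q + 9)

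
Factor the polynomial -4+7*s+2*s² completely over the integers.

(2*s-1)*(s+4)

Need a pair with product 2·(-4) = -8 and sum 7: that's -1 and 8.
Split the middle term: 2*s²-s + 8*s-4 = s*(2*s-1) + 4*(2*s-1).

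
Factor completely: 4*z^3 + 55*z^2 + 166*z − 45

(4*z − 1)*(z + 5)*(z + 9)

Testing divisors of the constant over divisors of the leading coefficient, z = 1/4 is a root, so (4*z − 1) is a factor; dividing leaves z^2 + 14*z + 45.
The remaining quadratic factors as (z + 9)(z + 5).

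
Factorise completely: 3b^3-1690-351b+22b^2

(3b+13)(b+13)(b-10)

Among the possible rational roots, b = -13/3 is a root, so (3b+13) is a factor; dividing leaves b^2+3b-130.
The remaining quadratic factors as (b-10)(b+13).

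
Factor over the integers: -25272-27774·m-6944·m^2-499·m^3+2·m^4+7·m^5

Trying the rational-root candidates, m = -9/7 is a root, so (7·m+9) is a factor; dividing leaves m^4-m^3-70·m^2-902·m-2808.
Next, m = -4 is a root, so (m+4) divides it; the quotient is m^3-5·m^2-50·m-702.
Next, m = 13 is a root, giving the factor (m-13) and quotient m^2+8·m+54.
The quadratic m^2+8·m+54 has discriminant -152 < 0 and is irreducible over ℤ.

(7·m+9)·(m+4)·(m-13)·(m^2+8·m+54)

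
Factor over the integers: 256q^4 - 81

(4q + 3)(4q - 3)(16q^2 + 9)

Difference of squares twice: with A = 4q and B = 3, A⁴ − B⁴ = (A² − B²)(A² + B²), and A² − B² factors again.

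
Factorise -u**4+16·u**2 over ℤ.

Factor out u**2 first: what remains is -u**2+16.
Recognize a difference of squares with the parts 4 and u.

-u**2·(u+4)·(u-4)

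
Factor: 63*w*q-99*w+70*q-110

Group as (63*w*q-99*w) + (70*q-110) = 9*w*(7*q-11) + 10*(7*q-11).
Both groups share the factor (7*q-11).

(7*q-11)*(9*w+10)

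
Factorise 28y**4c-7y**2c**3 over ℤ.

7cy**2(2y-c)(2y+c)

Every term has a factor of 7y**2c. Then 4y**2-c**2 = (2y)² − (c)².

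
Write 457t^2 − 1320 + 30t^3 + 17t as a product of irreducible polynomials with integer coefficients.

(5t − 8)(6t + 11)(t + 15)

Testing divisors of the constant over divisors of the leading coefficient, t = −15 is a root, so (t + 15) divides it; the quotient is 30t^2 + 7t − 88.
The remaining quadratic factors as (5t − 8)(6t + 11).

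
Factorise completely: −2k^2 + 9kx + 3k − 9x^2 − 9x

Group: −2k(k − 3x) + (3x + 3)(k − 3x); both groups contain (k − 3x).

−(2k − 3x − 3)(k − 3x)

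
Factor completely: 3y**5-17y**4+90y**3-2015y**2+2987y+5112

Testing divisors of the constant over divisors of the leading coefficient, y = 8/3 is a root, so (3y-8) is a factor; dividing leaves y**4-3y**3+22y**2-613y-639.
Next, y = 9 is a root, so (y-9) is a factor; dividing leaves y**3+6y**2+76y+71.
Then y = -1 is a root, so (y+1) divides it; the quotient is y**2+5y+71.
The quadratic y**2+5y+71 has discriminant -259 < 0 and is irreducible over ℤ.

(3y-8)(y+1)(y-9)(y**2+5y+71)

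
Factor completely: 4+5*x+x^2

(x+1)*(x+4)

Two integers with product 4 and sum 5 are 4 and 1.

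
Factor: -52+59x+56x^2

(7x-4)(8x+13)

Need a pair with product 56·(-52) = -2912 and sum 59: that's 91 and -32.
Split the middle term: 56x^2+91x - 32x-52 = 7x(8x+13) - 4(8x+13).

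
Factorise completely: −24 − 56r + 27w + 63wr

(7r + 3)(9w − 8)

Group as (63wr + 27w) + (−56r − 24) = 9w(7r + 3) − 8(7r + 3).
Both groups share the factor (7r + 3).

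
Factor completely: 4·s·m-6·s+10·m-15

(2·m-3)·(2·s+5)

Group as (4·s·m-6·s) + (10·m-15) = 2·s·(2·m-3) + 5·(2·m-3).
Both groups share the factor (2·m-3).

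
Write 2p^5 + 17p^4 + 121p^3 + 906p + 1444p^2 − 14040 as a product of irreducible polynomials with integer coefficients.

By the rational root theorem, p = −9 is a root, so (p + 9) is a factor; dividing leaves 2p^4 − p^3 + 130p^2 + 274p − 1560.
Continuing, p = −4 is a root, giving the factor (p + 4) and quotient 2p^3 − 9p^2 + 166p − 390.
Continuing, p = 5/2 is a root, so (2p − 5) divides it; the quotient is p^2 − 2p + 78.
The quadratic p^2 − 2p + 78 has discriminant −308 < 0 and is irreducible over ℤ.

(2p − 5)(p + 4)(p + 9)(p^2 − 2p + 78)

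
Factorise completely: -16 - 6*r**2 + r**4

Substitute u = r**2 to get a quadratic in u, then factor.
r**2 + 2 is irreducible over ℤ (always positive, so no real roots).
r**2 - 8 is irreducible over ℤ (8 is not a perfect square).

(r**2 + 2)*(r**2 - 8)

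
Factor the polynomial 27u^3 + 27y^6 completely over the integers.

Factor out 27 first: what remains is u^3 + y^6.
Recognize a sum of cubes with the parts y^2 and u.

27(u + y^2)(u^2 − uy^2 + y^4)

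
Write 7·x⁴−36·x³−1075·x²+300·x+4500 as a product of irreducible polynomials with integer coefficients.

(7·x−15)·(x+10)·(x+2)·(x−15)

Among the possible rational roots, x = −2 is a root, giving the factor (x+2) and quotient 7·x³−50·x²−975·x+2250.
Continuing, x = 15 is a root, so (x−15) divides it; the quotient is 7·x²+55·x−150.
The remaining quadratic factors as (7·x−15)(x+10).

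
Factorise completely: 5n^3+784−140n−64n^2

Trying the rational-root candidates, n = −4 is a root, giving the factor (n+4) and quotient 5n^2−84n+196.
The remaining quadratic factors as (5n−14)(n−14).

(5n−14)(n+4)(n−14)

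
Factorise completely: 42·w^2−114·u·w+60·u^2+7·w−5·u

Group: 5·u·(12·u−6·w−1) − 7·w·(12·u−6·w−1); both groups contain (12·u−6·w−1).

(12·u−6·w−1)·(5·u−7·w)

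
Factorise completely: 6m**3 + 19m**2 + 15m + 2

(6m + 1)(m + 1)(m + 2)

By the rational root theorem, m = -1 is a root, so (m + 1) divides it; the quotient is 6m**2 + 13m + 2.
The remaining quadratic factors as (m + 2)(6m + 1).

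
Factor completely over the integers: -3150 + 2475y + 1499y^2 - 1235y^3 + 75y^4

Among the possible rational roots, y = -7/5 is a root, so (5y + 7) divides it; the quotient is 15y^3 - 268y^2 + 675y - 450.
Next, y = 6/5 is a root, giving the factor (5y - 6) and quotient 3y^2 - 50y + 75.
The remaining quadratic factors as (3y - 5)(y - 15).

(3y - 5)(5y + 7)(5y - 6)(y - 15)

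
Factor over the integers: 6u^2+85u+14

(6u+1)(u+14)

Need a pair with product 6·14 = 84 and sum 85: that's 1 and 84.
Split the middle term: 6u^2+u + 84u+14 = u(6u+1) + 14(6u+1).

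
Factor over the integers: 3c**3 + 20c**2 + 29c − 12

(3c − 1)(c + 3)(c + 4)

Testing divisors of the constant over divisors of the leading coefficient, c = −3 is a root, so (c + 3) divides it; the quotient is 3c**2 + 11c − 4.
The remaining quadratic factors as (c + 4)(3c − 1).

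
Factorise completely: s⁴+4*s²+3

(s²+1)*(s²+3)

Substitute u = s² to get a quadratic in u, then factor.
s²+3 is irreducible over ℤ (always positive, so no real roots).
s²+1 is irreducible over ℤ (sum of squares).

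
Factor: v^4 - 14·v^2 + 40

(v + 2)·(v - 2)·(v^2 - 10)

Substitute u = v^2 to get a quadratic in u, then factor.
v^2 - 10 is irreducible over ℤ (10 is not a perfect square).
v^2 - 4 is a difference of squares.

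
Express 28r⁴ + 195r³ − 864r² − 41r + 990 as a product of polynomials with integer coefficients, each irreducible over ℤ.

(4r − 11)(7r − 9)(r + 1)(r + 10)

Testing divisors of the constant over divisors of the leading coefficient, r = 9/7 is a root, giving the factor (7r − 9) and quotient 4r³ + 33r² − 81r − 110.
Continuing, r = −10 is a root, so (r + 10) is a factor; dividing leaves 4r² − 7r − 11.
The remaining quadratic factors as (r + 1)(4r − 11).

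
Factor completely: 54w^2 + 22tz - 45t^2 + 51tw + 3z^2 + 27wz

Group: -9t(5t - 9w - 3z) + (-6w - z)(5t - 9w - 3z); both groups contain (5t - 9w - 3z).

-(5t - 9w - 3z)(9t + 6w + z)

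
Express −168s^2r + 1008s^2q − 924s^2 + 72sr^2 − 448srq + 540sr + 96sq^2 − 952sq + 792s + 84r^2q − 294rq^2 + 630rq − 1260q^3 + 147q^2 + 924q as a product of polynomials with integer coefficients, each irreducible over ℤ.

Group: 2r(−84s^2 + 36sr − 8sq + 72s + 42rq + 105q^2 + 84q) + (−12q + 11)(−84s^2 + 36sr − 8sq + 72s + 42rq + 105q^2 + 84q); both groups contain (−84s^2 + 36sr − 8sq + 72s + 42rq + 105q^2 + 84q), so (2r − 12q + 11) is a factor with cofactor −84s^2 + 36sr − 8sq + 72s + 42rq + 105q^2 + 84q.
The cofactor groups again: −84s^2 + 36sr − 8sq + 72s + 42rq + 105q^2 + 84q = −6s(14s − 6r − 15q − 12) − 7q(14s − 6r − 15q − 12); both groups contain (14s − 6r − 15q − 12), giving −(6s + 7q)(14s − 6r − 15q − 12).

−(2r − 12q + 11)(14s − 6r − 15q − 12)(6s + 7q)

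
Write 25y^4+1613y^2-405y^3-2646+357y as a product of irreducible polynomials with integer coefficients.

(5y+6)(5y-7)(y-7)(y-9)

Among the possible rational roots, y = 7/5 is a root, giving the factor (5y-7) and quotient 5y^3-74y^2+219y+378.
Then y = 7 is a root, giving the factor (y-7) and quotient 5y^2-39y-54.
The remaining quadratic factors as (y-9)(5y+6).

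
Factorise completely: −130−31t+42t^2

(6t−13)(7t+10)

Need a pair with product 42·(−130) = −5460 and sum −31: that's −91 and 60.
Split the middle term: 42t^2−91t + 60t−130 = 7t(6t−13) + 10(6t−13).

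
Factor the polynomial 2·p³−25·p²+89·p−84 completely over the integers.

Trying the rational-root candidates, p = 4 is a root, so (p−4) divides it; the quotient is 2·p²−17·p+21.
The remaining quadratic factors as (p−7)(2·p−3).

(2·p−3)·(p−4)·(p−7)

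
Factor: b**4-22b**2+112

Substitute u = b**2 to get a quadratic in u, then factor.
b**2-14 is irreducible over ℤ (14 is not a perfect square).
b**2-8 is irreducible over ℤ (8 is not a perfect square).

(b**2-14)(b**2-8)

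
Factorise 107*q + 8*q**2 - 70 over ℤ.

Need a pair with product 8·(-70) = -560 and sum 107: that's -5 and 112.
Split the middle term: 8*q**2 - 5*q + 112*q - 70 = q*(8*q - 5) + 14*(8*q - 5).

(8*q - 5)*(q + 14)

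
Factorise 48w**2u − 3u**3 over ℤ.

Factor out 3u, leaving 16w**2 − u**2, which is a difference of two squares.

3u(4w − u)(4w + u)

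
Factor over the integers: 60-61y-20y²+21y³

Testing divisors of the constant over divisors of the leading coefficient, y = 5/3 is a root, so (3y-5) is a factor; dividing leaves 7y²+5y-12.
The remaining quadratic factors as (y-1)(7y+12).

(3y-5)(7y+12)(y-1)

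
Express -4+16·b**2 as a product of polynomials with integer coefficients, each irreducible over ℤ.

4·(2·b+1)·(2·b-1)

Pull out the common factor 4; 4·b**2-1 is a difference of squares.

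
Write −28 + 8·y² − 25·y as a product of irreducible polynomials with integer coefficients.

Need a pair with product 8·(−28) = −224 and sum −25: that's 7 and −32.
Split the middle term: 8·y² + 7·y − 32·y − 28 = y·(8·y + 7) − 4·(8·y + 7).

(8·y + 7)·(y − 4)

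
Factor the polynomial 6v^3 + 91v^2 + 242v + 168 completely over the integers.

By the rational root theorem, v = -12 is a root, so (v + 12) is a factor; dividing leaves 6v^2 + 19v + 14.
The remaining quadratic factors as (6v + 7)(v + 2).

(6v + 7)(v + 12)(v + 2)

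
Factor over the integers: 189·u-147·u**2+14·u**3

Pull out the common factor 7·u, then factor the remaining trinomial.

7·u·(2·u-3)·(u-9)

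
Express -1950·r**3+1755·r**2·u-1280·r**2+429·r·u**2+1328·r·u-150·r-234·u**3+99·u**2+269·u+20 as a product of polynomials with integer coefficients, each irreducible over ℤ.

Group: 10·r·(-195·r**2+117·r·u-50·r+78·u**2+71·u+5) + (-3·u+4)·(-195·r**2+117·r·u-50·r+78·u**2+71·u+5); both groups contain (-195·r**2+117·r·u-50·r+78·u**2+71·u+5), so (10·r-3·u+4) is a factor with cofactor -195·r**2+117·r·u-50·r+78·u**2+71·u+5.
The cofactor groups again: -195·r**2+117·r·u-50·r+78·u**2+71·u+5 = -13·r·(15·r+6·u+5) + (13·u+1)·(15·r+6·u+5); both groups contain (15·r+6·u+5), giving -(13·r-13·u-1)·(15·r+6·u+5).

-(10·r-3·u+4)·(13·r-13·u-1)·(15·r+6·u+5)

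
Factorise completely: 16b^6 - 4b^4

4b^4(2b + 1)(2b - 1)

Factor out 4b^4 first: what remains is 4b^2 - 1.
Recognize a difference of squares with the parts 2b and 1.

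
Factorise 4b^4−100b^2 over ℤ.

4b^2(b+5)(b−5)

Every term has a factor of 4b^2. Then b^2−25 = (b)² − (5)².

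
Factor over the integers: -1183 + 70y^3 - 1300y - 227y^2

Trying the rational-root candidates, y = 13/2 is a root, so (2y - 13) is a factor; dividing leaves 35y^2 + 114y + 91.
The remaining quadratic factors as (5y + 7)(7y + 13).

(2y - 13)(5y + 7)(7y + 13)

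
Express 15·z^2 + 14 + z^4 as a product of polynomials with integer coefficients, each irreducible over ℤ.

(z^2 + 1)·(z^2 + 14)

Substitute u = z^2 to get a quadratic in u, then factor.
z^2 + 14 is irreducible over ℤ (always positive, so no real roots).
z^2 + 1 is irreducible over ℤ (sum of squares).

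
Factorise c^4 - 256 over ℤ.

Write as (c^2)² − (16)², then factor c^2 - 16 once more.

(c + 4)(c - 4)(c^2 + 16)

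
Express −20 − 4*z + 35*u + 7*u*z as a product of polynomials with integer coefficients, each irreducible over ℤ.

Group as (7*u*z + 35*u) + (−4*z − 20) = 7*u*(z + 5) − 4*(z + 5).
Both groups share the factor (z + 5).

(7*u − 4)*(z + 5)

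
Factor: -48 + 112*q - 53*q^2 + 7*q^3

(7*q - 4)*(q - 3)*(q - 4)

Among the possible rational roots, q = 4/7 is a root, so (7*q - 4) divides it; the quotient is q^2 - 7*q + 12.
The remaining quadratic factors as (q - 3)(q - 4).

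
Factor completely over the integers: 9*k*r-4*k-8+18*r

Group as (9*k*r-4*k) + (18*r-8) = k*(9*r-4) + 2*(9*r-4).
Both groups share the factor (9*r-4).

(9*r-4)*(k+2)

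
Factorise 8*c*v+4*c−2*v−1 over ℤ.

Group as (8*c*v+4*c) + (−2*v−1) = 4*c*(2*v+1) − (2*v+1).
Both groups share the factor (2*v+1).

(2*v+1)*(4*c−1)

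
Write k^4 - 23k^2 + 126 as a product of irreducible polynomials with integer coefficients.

(k + 3)(k - 3)(k^2 - 14)

Substitute u = k^2 to get a quadratic in u, then factor.
k^2 - 9 is a difference of squares.
k^2 - 14 is irreducible over ℤ (14 is not a perfect square).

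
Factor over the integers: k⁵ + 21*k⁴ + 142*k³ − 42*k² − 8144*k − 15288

(k + 13)*(k + 2)*(k − 6)*(k² + 12*k + 98)

Among the possible rational roots, k = −13 is a root, giving the factor (k + 13) and quotient k⁴ + 8*k³ + 38*k² − 536*k − 1176.
Continuing, k = 6 is a root, so (k − 6) divides it; the quotient is k³ + 14*k² + 122*k + 196.
Continuing, k = −2 is a root, so (k + 2) divides it; the quotient is k² + 12*k + 98.
The quadratic k² + 12*k + 98 has discriminant −248 < 0 and is irreducible over ℤ.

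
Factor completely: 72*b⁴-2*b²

Factor out 2*b², leaving 36*b²-1, which is a difference of two squares.

2*b²*(6*b+1)*(6*b-1)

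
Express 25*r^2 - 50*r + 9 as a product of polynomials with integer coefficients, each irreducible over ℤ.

(5*r - 1)*(5*r - 9)

Need a pair with product 25·9 = 225 and sum -50: that's -5 and -45.
Split the middle term: 25*r^2 - 5*r - 45*r + 9 = 5*r*(5*r - 1) - 9*(5*r - 1).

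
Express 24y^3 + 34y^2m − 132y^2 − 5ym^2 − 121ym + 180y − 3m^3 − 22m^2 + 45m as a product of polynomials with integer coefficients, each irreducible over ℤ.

(3y − m − 9)(2y + 3m − 5)(4y + m)

Group: 4y(6y^2 + 7ym − 33y − 3m^2 − 22m + 45) + m(6y^2 + 7ym − 33y − 3m^2 − 22m + 45); both groups contain (6y^2 + 7ym − 33y − 3m^2 − 22m + 45), so (4y + m) is a factor with cofactor 6y^2 + 7ym − 33y − 3m^2 − 22m + 45.
The cofactor groups again: 6y^2 + 7ym − 33y − 3m^2 − 22m + 45 = 2y(3y − m − 9) + (3m − 5)(3y − m − 9); both groups contain (3y − m − 9), giving (2y + 3m − 5)(3y − m − 9).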